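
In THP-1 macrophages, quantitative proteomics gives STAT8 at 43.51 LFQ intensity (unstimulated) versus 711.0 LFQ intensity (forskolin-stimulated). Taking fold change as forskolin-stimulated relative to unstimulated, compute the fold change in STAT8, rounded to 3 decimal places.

16.341

Fold change = 711.0 / 43.51 = 16.3411
STAT8 is upregulated.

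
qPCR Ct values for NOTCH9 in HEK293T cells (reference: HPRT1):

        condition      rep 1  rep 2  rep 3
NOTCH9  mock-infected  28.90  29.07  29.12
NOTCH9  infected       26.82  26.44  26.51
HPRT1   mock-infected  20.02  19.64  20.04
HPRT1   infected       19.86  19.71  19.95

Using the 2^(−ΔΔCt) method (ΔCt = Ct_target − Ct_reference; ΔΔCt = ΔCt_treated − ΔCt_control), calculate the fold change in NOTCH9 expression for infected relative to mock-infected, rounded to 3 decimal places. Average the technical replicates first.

5.205

Mean Ct: NOTCH9 mock-infected 29.030; NOTCH9 infected 26.590; HPRT1 mock-infected 19.900; HPRT1 infected 19.840
ΔCt(mock-infected) = 29.030 − 19.900 = 9.130
ΔCt(infected) = 26.590 − 19.840 = 6.750
ΔΔCt = 6.750 − 9.130 = -2.380
Fold change = 2^(−(-2.380)) = 2^2.380 = 5.2054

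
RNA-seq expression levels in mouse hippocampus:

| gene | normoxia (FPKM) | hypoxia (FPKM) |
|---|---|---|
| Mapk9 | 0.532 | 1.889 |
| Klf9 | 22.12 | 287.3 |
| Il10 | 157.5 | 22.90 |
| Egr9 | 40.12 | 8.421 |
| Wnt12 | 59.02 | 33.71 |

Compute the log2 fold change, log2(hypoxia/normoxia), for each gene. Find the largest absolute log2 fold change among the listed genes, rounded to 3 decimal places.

3.699

log2(1.889/0.532) = 1.828  (Mapk9)
log2(287.3/22.12) = 3.699  (Klf9)
log2(22.90/157.5) = -2.782  (Il10)
log2(8.421/40.12) = -2.252  (Egr9)
log2(33.71/59.02) = -0.808  (Wnt12)
The largest magnitude belongs to Klf9.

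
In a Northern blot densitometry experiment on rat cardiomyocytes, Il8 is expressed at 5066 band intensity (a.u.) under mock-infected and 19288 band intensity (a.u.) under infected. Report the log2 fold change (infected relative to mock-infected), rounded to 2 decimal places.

1.93

Fold change = 19288 / 5066 = 3.8073
log2(3.8073) = 1.929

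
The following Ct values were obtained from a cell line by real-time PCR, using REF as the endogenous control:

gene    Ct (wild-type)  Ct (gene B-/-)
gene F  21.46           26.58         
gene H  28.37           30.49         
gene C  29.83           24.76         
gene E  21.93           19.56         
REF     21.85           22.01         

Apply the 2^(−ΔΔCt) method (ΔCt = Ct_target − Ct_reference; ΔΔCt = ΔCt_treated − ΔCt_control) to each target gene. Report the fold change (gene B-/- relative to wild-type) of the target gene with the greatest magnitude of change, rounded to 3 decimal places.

gene F: ΔΔCt = (26.58−22.01) − (21.46−21.85) = 4.57 − (-0.39) = 4.96; fold change = 2^-4.96 = 0.032
gene H: ΔΔCt = (30.49−22.01) − (28.37−21.85) = 8.48 − 6.52 = 1.96; fold change = 2^-1.96 = 0.257
gene C: ΔΔCt = (24.76−22.01) − (29.83−21.85) = 2.75 − 7.98 = -5.23; fold change = 2^5.23 = 37.531
gene E: ΔΔCt = (19.56−22.01) − (21.93−21.85) = -2.45 − 0.08 = -2.53; fold change = 2^2.53 = 5.776
gene C has the largest |ΔΔCt| = 5.23.

37.531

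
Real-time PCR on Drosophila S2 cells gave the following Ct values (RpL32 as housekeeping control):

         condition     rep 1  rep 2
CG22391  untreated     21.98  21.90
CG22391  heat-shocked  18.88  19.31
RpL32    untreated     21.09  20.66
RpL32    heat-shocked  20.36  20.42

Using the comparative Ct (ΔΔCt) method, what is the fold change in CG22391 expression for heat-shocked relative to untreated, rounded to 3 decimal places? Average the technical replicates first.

5.134

Mean Ct: CG22391 untreated 21.940; CG22391 heat-shocked 19.095; RpL32 untreated 20.875; RpL32 heat-shocked 20.390
ΔCt(untreated) = 21.940 − 20.875 = 1.065
ΔCt(heat-shocked) = 19.095 − 20.390 = -1.295
ΔΔCt = -1.295 − 1.065 = -2.360
Fold change = 2^(−(-2.360)) = 2^2.360 = 5.1337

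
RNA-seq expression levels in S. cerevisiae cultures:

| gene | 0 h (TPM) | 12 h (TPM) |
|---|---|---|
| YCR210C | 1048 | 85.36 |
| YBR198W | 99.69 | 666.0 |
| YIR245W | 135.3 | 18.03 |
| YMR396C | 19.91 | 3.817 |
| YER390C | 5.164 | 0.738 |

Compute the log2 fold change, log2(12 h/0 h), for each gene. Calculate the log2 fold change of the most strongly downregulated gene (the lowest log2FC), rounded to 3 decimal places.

log2(85.36/1048) = -3.618  (YCR210C)
log2(666.0/99.69) = 2.740  (YBR198W)
log2(18.03/135.3) = -2.908  (YIR245W)
log2(3.817/19.91) = -2.383  (YMR396C)
log2(0.738/5.164) = -2.807  (YER390C)
YCR210C is most strongly downregulated.

-3.618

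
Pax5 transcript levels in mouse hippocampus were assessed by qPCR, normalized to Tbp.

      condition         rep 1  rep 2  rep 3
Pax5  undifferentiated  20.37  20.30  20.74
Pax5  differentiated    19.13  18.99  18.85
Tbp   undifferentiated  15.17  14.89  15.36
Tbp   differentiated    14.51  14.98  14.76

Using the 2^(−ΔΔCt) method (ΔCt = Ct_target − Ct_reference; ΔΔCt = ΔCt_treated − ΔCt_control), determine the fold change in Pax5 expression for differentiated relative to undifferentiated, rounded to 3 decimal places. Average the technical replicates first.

2.129

Mean Ct: Pax5 undifferentiated 20.470; Pax5 differentiated 18.990; Tbp undifferentiated 15.140; Tbp differentiated 14.750
ΔCt(undifferentiated) = 20.470 − 15.140 = 5.330
ΔCt(differentiated) = 18.990 − 14.750 = 4.240
ΔΔCt = 4.240 − 5.330 = -1.090
Fold change = 2^(−(-1.090)) = 2^1.090 = 2.1287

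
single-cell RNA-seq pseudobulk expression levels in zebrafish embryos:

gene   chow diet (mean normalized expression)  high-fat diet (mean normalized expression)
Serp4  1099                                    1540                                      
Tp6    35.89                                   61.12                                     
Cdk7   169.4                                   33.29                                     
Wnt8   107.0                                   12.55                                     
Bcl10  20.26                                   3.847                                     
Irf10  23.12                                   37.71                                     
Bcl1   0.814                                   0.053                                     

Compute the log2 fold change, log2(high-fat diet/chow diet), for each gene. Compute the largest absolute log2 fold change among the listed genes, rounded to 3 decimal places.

log2(1540/1099) = 0.487  (Serp4)
log2(61.12/35.89) = 0.768  (Tp6)
log2(33.29/169.4) = -2.347  (Cdk7)
log2(12.55/107.0) = -3.092  (Wnt8)
log2(3.847/20.26) = -2.397  (Bcl10)
log2(37.71/23.12) = 0.706  (Irf10)
log2(0.053/0.814) = -3.941  (Bcl1)
The largest magnitude belongs to Bcl1.

3.941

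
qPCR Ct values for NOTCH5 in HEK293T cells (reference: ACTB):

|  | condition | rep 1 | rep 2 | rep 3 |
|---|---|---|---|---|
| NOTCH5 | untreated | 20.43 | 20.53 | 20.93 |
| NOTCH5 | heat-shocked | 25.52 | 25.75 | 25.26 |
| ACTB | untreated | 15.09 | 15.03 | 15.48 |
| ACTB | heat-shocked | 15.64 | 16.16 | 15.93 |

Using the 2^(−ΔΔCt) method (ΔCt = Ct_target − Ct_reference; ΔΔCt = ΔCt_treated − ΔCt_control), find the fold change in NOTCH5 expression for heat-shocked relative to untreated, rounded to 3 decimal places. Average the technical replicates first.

0.056

Mean Ct: NOTCH5 untreated 20.630; NOTCH5 heat-shocked 25.510; ACTB untreated 15.200; ACTB heat-shocked 15.910
ΔCt(untreated) = 20.630 − 15.200 = 5.430
ΔCt(heat-shocked) = 25.510 − 15.910 = 9.600
ΔΔCt = 9.600 − 5.430 = 4.170
Fold change = 2^(−4.170) = 0.0556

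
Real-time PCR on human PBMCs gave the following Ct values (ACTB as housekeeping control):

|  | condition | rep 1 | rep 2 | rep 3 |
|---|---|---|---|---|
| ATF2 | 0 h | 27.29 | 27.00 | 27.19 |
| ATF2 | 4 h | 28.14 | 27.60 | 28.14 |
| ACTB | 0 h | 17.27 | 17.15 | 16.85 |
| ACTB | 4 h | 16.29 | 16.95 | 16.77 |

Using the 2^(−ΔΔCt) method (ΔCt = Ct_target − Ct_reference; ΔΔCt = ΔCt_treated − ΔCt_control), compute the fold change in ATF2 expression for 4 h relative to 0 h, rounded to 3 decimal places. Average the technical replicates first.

0.429

Mean Ct: ATF2 0 h 27.160; ATF2 4 h 27.960; ACTB 0 h 17.090; ACTB 4 h 16.670
ΔCt(0 h) = 27.160 − 17.090 = 10.070
ΔCt(4 h) = 27.960 − 16.670 = 11.290
ΔΔCt = 11.290 − 10.070 = 1.220
Fold change = 2^(−1.220) = 0.4293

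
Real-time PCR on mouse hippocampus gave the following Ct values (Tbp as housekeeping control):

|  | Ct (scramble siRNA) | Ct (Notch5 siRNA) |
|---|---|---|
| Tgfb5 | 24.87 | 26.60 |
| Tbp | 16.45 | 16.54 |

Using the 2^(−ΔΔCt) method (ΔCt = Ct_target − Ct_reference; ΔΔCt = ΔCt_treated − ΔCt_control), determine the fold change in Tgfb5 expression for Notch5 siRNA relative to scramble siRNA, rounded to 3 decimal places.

0.321

ΔCt(scramble siRNA) = 24.870 − 16.450 = 8.420
ΔCt(Notch5 siRNA) = 26.600 − 16.540 = 10.060
ΔΔCt = 10.060 − 8.420 = 1.640
Fold change = 2^(−1.640) = 0.3209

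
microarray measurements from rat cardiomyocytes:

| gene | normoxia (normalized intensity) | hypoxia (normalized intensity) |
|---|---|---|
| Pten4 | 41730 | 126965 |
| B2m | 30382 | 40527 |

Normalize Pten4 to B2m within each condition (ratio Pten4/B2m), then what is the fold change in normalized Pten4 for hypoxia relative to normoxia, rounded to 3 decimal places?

Pten4/B2m (normoxia) = 41730 / 30382 = 1.3735
Pten4/B2m (hypoxia) = 126965 / 40527 = 3.1328
Fold change = 3.1328 / 1.3735 = 2.2809

2.281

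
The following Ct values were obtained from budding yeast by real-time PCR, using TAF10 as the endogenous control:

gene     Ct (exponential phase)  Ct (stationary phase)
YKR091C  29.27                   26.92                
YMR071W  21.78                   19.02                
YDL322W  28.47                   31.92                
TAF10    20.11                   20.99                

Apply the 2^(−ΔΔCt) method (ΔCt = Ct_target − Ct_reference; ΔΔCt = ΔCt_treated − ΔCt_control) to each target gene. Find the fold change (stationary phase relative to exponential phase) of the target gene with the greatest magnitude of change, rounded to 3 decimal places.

YKR091C: ΔΔCt = (26.92−20.99) − (29.27−20.11) = 5.93 − 9.16 = -3.23; fold change = 2^3.23 = 9.383
YMR071W: ΔΔCt = (19.02−20.99) − (21.78−20.11) = -1.97 − 1.67 = -3.64; fold change = 2^3.64 = 12.467
YDL322W: ΔΔCt = (31.92−20.99) − (28.47−20.11) = 10.93 − 8.36 = 2.57; fold change = 2^-2.57 = 0.168
YMR071W has the largest |ΔΔCt| = 3.64.

12.467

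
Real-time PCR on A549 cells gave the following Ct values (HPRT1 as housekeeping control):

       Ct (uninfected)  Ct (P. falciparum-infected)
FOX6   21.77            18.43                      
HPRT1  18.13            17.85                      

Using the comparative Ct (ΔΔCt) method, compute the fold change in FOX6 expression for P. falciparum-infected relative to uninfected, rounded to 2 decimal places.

8.34

ΔCt(uninfected) = 21.770 − 18.130 = 3.640
ΔCt(P. falciparum-infected) = 18.430 − 17.850 = 0.580
ΔΔCt = 0.580 − 3.640 = -3.060
Fold change = 2^(−(-3.060)) = 2^3.060 = 8.340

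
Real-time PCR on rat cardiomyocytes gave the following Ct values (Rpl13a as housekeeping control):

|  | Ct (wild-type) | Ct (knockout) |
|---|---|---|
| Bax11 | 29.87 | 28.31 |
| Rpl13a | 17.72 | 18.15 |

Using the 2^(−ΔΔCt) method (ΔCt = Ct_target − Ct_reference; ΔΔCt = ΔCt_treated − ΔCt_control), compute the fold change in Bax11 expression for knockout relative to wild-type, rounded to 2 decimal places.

3.97

ΔCt(wild-type) = 29.870 − 17.720 = 12.150
ΔCt(knockout) = 28.310 − 18.150 = 10.160
ΔΔCt = 10.160 − 12.150 = -1.990
Fold change = 2^(−(-1.990)) = 2^1.990 = 3.972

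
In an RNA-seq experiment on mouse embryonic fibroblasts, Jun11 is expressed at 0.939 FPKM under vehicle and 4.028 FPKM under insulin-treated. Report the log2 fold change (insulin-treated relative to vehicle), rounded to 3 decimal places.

Fold change = 4.028 / 0.939 = 4.2897
log2(4.2897) = 2.1009

2.101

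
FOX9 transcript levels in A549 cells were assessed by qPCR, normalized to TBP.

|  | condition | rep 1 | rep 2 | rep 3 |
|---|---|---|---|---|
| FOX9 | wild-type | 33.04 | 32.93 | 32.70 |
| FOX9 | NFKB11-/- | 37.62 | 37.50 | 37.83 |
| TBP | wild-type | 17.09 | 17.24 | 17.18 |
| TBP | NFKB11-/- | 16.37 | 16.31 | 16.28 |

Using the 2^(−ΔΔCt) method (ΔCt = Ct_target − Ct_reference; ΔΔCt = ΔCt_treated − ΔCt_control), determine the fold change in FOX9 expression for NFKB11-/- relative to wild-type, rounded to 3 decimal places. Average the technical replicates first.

Mean Ct: FOX9 wild-type 32.890; FOX9 NFKB11-/- 37.650; TBP wild-type 17.170; TBP NFKB11-/- 16.320
ΔCt(wild-type) = 32.890 − 17.170 = 15.720
ΔCt(NFKB11-/-) = 37.650 − 16.320 = 21.330
ΔΔCt = 21.330 − 15.720 = 5.610
Fold change = 2^(−5.610) = 0.0205

0.020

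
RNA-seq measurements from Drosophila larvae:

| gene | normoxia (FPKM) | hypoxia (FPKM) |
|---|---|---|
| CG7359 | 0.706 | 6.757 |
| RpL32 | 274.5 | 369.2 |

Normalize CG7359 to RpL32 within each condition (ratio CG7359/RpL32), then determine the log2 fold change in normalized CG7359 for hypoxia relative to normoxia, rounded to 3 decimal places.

CG7359/RpL32 (normoxia) = 0.706 / 274.5 = 0.0025719
CG7359/RpL32 (hypoxia) = 6.757 / 369.2 = 0.018302
Fold change = 0.018302 / 0.0025719 = 7.1159
log2(7.1159) = 2.8310

2.831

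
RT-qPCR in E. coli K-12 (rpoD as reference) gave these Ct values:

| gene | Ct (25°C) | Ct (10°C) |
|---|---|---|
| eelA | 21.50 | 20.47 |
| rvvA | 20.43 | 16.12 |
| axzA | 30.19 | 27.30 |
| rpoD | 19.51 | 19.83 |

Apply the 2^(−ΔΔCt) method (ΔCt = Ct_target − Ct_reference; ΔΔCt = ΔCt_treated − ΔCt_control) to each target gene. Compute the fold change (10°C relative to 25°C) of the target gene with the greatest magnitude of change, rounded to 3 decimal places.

24.761

eelA: ΔΔCt = (20.47−19.83) − (21.50−19.51) = 0.64 − 1.99 = -1.35; fold change = 2^1.35 = 2.549
rvvA: ΔΔCt = (16.12−19.83) − (20.43−19.51) = -3.71 − 0.92 = -4.63; fold change = 2^4.63 = 24.761
axzA: ΔΔCt = (27.30−19.83) − (30.19−19.51) = 7.47 − 10.68 = -3.21; fold change = 2^3.21 = 9.254
rvvA has the largest |ΔΔCt| = 4.63.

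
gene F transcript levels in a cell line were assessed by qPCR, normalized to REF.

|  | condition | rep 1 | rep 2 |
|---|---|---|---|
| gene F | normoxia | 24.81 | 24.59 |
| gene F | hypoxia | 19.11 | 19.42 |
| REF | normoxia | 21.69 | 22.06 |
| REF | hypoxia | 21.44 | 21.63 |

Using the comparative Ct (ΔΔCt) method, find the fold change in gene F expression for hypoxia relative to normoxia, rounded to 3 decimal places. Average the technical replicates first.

Mean Ct: gene F normoxia 24.700; gene F hypoxia 19.265; REF normoxia 21.875; REF hypoxia 21.535
ΔCt(normoxia) = 24.700 − 21.875 = 2.825
ΔCt(hypoxia) = 19.265 − 21.535 = -2.270
ΔΔCt = -2.270 − 2.825 = -5.095
Fold change = 2^(−(-5.095)) = 2^5.095 = 34.1781

34.178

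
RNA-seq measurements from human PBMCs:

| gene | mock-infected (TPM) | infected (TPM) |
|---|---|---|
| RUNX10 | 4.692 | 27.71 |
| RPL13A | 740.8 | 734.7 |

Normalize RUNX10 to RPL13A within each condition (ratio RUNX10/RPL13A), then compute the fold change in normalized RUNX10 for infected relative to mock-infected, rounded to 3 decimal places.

5.955

RUNX10/RPL13A (mock-infected) = 4.692 / 740.8 = 0.0063337
RUNX10/RPL13A (infected) = 27.71 / 734.7 = 0.037716
Fold change = 0.037716 / 0.0063337 = 5.9548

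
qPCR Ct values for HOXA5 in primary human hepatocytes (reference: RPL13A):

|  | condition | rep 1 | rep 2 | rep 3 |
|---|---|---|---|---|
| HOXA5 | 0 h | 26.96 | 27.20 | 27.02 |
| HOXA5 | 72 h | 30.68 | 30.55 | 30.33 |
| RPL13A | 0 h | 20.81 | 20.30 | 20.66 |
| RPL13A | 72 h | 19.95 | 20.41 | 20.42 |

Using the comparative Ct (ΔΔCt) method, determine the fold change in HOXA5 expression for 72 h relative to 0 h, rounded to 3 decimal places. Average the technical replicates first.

Mean Ct: HOXA5 0 h 27.060; HOXA5 72 h 30.520; RPL13A 0 h 20.590; RPL13A 72 h 20.260
ΔCt(0 h) = 27.060 − 20.590 = 6.470
ΔCt(72 h) = 30.520 − 20.260 = 10.260
ΔΔCt = 10.260 − 6.470 = 3.790
Fold change = 2^(−3.790) = 0.0723

0.072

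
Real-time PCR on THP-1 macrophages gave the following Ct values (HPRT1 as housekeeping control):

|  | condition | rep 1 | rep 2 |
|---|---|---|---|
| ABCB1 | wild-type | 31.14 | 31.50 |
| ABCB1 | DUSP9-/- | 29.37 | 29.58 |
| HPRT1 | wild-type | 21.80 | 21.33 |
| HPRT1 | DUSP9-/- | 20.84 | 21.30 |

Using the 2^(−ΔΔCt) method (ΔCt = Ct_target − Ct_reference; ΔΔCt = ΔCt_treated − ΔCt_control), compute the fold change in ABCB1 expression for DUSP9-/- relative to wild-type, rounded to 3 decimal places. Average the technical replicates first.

Mean Ct: ABCB1 wild-type 31.320; ABCB1 DUSP9-/- 29.475; HPRT1 wild-type 21.565; HPRT1 DUSP9-/- 21.070
ΔCt(wild-type) = 31.320 − 21.565 = 9.755
ΔCt(DUSP9-/-) = 29.475 − 21.070 = 8.405
ΔΔCt = 8.405 − 9.755 = -1.350
Fold change = 2^(−(-1.350)) = 2^1.350 = 2.5491

2.549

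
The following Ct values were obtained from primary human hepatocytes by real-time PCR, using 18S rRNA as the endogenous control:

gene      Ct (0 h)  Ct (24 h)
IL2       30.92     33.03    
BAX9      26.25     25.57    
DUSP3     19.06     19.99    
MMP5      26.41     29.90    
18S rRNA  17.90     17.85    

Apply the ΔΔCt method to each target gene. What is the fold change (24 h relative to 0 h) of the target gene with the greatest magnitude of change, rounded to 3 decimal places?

0.086

IL2: ΔΔCt = (33.03−17.85) − (30.92−17.90) = 15.18 − 13.02 = 2.16; fold change = 2^-2.16 = 0.224
BAX9: ΔΔCt = (25.57−17.85) − (26.25−17.90) = 7.72 − 8.35 = -0.63; fold change = 2^0.63 = 1.548
DUSP3: ΔΔCt = (19.99−17.85) − (19.06−17.90) = 2.14 − 1.16 = 0.98; fold change = 2^-0.98 = 0.507
MMP5: ΔΔCt = (29.90−17.85) − (26.41−17.90) = 12.05 − 8.51 = 3.54; fold change = 2^-3.54 = 0.086
MMP5 has the largest |ΔΔCt| = 3.54.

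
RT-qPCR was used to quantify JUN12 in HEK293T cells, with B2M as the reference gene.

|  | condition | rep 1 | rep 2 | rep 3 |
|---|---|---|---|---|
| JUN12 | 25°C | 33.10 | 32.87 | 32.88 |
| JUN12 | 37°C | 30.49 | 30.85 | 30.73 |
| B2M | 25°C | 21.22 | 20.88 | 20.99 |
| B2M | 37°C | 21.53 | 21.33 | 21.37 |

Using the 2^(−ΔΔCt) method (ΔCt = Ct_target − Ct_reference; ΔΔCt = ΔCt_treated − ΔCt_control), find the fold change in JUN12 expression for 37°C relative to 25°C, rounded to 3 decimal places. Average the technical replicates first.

6.233

Mean Ct: JUN12 25°C 32.950; JUN12 37°C 30.690; B2M 25°C 21.030; B2M 37°C 21.410
ΔCt(25°C) = 32.950 − 21.030 = 11.920
ΔCt(37°C) = 30.690 − 21.410 = 9.280
ΔΔCt = 9.280 − 11.920 = -2.640
Fold change = 2^(−(-2.640)) = 2^2.640 = 6.2333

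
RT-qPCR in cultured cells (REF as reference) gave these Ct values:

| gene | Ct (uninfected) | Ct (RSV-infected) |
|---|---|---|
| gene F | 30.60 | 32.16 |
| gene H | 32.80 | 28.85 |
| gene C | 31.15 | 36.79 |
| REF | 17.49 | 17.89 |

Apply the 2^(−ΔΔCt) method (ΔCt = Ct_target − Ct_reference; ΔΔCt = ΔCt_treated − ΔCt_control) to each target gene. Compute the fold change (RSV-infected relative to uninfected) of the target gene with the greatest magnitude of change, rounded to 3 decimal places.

0.026

gene F: ΔΔCt = (32.16−17.89) − (30.60−17.49) = 14.27 − 13.11 = 1.16; fold change = 2^-1.16 = 0.448
gene H: ΔΔCt = (28.85−17.89) − (32.80−17.49) = 10.96 − 15.31 = -4.35; fold change = 2^4.35 = 20.393
gene C: ΔΔCt = (36.79−17.89) − (31.15−17.49) = 18.90 − 13.66 = 5.24; fold change = 2^-5.24 = 0.026
gene C has the largest |ΔΔCt| = 5.24.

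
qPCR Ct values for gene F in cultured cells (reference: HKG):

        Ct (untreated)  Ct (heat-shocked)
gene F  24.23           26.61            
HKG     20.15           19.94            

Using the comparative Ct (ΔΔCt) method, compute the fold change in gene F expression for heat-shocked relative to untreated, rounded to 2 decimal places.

0.17

ΔCt(untreated) = 24.230 − 20.150 = 4.080
ΔCt(heat-shocked) = 26.610 − 19.940 = 6.670
ΔΔCt = 6.670 − 4.080 = 2.590
Fold change = 2^(−2.590) = 0.166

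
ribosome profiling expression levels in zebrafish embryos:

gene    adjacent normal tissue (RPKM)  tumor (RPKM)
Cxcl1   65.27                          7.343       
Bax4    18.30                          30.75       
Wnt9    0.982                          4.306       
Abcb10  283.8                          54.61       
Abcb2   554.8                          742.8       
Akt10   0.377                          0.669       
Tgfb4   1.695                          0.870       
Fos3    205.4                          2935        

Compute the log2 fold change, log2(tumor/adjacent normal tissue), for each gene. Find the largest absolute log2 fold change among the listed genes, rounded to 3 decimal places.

3.837

log2(7.343/65.27) = -3.152  (Cxcl1)
log2(30.75/18.30) = 0.749  (Bax4)
log2(4.306/0.982) = 2.133  (Wnt9)
log2(54.61/283.8) = -2.378  (Abcb10)
log2(742.8/554.8) = 0.421  (Abcb2)
log2(0.669/0.377) = 0.827  (Akt10)
log2(0.870/1.695) = -0.962  (Tgfb4)
log2(2935/205.4) = 3.837  (Fos3)
The largest magnitude belongs to Fos3.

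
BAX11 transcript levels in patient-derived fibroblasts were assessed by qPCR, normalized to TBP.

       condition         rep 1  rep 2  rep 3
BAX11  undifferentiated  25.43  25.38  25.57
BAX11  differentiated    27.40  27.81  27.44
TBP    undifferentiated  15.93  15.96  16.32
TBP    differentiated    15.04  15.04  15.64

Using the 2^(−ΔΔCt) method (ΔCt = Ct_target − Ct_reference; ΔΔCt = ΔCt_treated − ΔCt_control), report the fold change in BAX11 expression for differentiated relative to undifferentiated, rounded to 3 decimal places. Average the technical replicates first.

0.132

Mean Ct: BAX11 undifferentiated 25.460; BAX11 differentiated 27.550; TBP undifferentiated 16.070; TBP differentiated 15.240
ΔCt(undifferentiated) = 25.460 − 16.070 = 9.390
ΔCt(differentiated) = 27.550 − 15.240 = 12.310
ΔΔCt = 12.310 − 9.390 = 2.920
Fold change = 2^(−2.920) = 0.1321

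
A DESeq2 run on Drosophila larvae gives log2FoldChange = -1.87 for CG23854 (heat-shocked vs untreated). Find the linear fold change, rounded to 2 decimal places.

0.27

Fold change = 2^(-1.87) = 0.274
That is, CG23854 drops to 27.4% of the untreated level.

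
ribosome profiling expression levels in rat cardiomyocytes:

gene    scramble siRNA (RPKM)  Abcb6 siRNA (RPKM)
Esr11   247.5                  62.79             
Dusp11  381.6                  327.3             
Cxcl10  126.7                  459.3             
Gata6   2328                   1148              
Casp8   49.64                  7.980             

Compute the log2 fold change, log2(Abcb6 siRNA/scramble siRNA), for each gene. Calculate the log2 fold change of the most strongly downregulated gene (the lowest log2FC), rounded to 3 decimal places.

-2.637

log2(62.79/247.5) = -1.979  (Esr11)
log2(327.3/381.6) = -0.221  (Dusp11)
log2(459.3/126.7) = 1.858  (Cxcl10)
log2(1148/2328) = -1.020  (Gata6)
log2(7.980/49.64) = -2.637  (Casp8)
Casp8 is most strongly downregulated.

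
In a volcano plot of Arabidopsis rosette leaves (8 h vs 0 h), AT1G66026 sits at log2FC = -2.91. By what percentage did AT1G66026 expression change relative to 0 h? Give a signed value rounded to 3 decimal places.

Fold change = 2^(-2.91) = 0.1330
Percent change = (FC − 1) × 100% = (0.1330 − 1) × 100 = -86.695%

-86.695%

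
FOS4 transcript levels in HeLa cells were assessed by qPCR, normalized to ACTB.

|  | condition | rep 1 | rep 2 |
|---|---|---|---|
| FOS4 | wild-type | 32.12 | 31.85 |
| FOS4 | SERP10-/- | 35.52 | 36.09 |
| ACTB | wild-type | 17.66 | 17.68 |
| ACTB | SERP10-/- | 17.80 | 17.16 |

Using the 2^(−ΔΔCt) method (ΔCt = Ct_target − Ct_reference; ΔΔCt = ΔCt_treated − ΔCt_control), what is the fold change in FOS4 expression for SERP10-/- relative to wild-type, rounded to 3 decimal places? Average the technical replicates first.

Mean Ct: FOS4 wild-type 31.985; FOS4 SERP10-/- 35.805; ACTB wild-type 17.670; ACTB SERP10-/- 17.480
ΔCt(wild-type) = 31.985 − 17.670 = 14.315
ΔCt(SERP10-/-) = 35.805 − 17.480 = 18.325
ΔΔCt = 18.325 − 14.315 = 4.010
Fold change = 2^(−4.010) = 0.0621

0.062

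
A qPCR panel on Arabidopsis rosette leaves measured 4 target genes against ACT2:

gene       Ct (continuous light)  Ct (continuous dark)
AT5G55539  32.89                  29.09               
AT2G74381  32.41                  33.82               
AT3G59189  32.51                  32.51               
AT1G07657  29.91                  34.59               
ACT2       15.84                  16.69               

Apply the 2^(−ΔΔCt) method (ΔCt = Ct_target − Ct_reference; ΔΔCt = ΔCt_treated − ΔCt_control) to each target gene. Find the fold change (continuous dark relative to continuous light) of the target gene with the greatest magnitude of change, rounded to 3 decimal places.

25.107

AT5G55539: ΔΔCt = (29.09−16.69) − (32.89−15.84) = 12.40 − 17.05 = -4.65; fold change = 2^4.65 = 25.107
AT2G74381: ΔΔCt = (33.82−16.69) − (32.41−15.84) = 17.13 − 16.57 = 0.56; fold change = 2^-0.56 = 0.678
AT3G59189: ΔΔCt = (32.51−16.69) − (32.51−15.84) = 15.82 − 16.67 = -0.85; fold change = 2^0.85 = 1.803
AT1G07657: ΔΔCt = (34.59−16.69) − (29.91−15.84) = 17.90 − 14.07 = 3.83; fold change = 2^-3.83 = 0.070
AT5G55539 has the largest |ΔΔCt| = 4.65.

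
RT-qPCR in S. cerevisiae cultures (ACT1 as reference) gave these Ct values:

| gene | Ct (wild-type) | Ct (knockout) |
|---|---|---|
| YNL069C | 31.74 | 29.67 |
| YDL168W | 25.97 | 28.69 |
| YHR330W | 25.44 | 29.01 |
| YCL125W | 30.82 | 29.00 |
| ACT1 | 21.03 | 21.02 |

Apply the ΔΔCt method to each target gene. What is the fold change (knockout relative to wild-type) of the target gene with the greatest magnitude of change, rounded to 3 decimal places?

YNL069C: ΔΔCt = (29.67−21.02) − (31.74−21.03) = 8.65 − 10.71 = -2.06; fold change = 2^2.06 = 4.170
YDL168W: ΔΔCt = (28.69−21.02) − (25.97−21.03) = 7.67 − 4.94 = 2.73; fold change = 2^-2.73 = 0.151
YHR330W: ΔΔCt = (29.01−21.02) − (25.44−21.03) = 7.99 − 4.41 = 3.58; fold change = 2^-3.58 = 0.084
YCL125W: ΔΔCt = (29.00−21.02) − (30.82−21.03) = 7.98 − 9.79 = -1.81; fold change = 2^1.81 = 3.506
YHR330W has the largest |ΔΔCt| = 3.58.

0.084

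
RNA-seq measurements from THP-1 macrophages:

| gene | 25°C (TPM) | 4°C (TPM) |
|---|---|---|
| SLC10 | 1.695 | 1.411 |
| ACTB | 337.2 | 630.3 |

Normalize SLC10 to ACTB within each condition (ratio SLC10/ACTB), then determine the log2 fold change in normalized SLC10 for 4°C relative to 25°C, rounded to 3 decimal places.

-1.167

SLC10/ACTB (25°C) = 1.695 / 337.2 = 0.0050267
SLC10/ACTB (4°C) = 1.411 / 630.3 = 0.0022386
Fold change = 0.0022386 / 0.0050267 = 0.4453
log2(0.4453) = -1.1670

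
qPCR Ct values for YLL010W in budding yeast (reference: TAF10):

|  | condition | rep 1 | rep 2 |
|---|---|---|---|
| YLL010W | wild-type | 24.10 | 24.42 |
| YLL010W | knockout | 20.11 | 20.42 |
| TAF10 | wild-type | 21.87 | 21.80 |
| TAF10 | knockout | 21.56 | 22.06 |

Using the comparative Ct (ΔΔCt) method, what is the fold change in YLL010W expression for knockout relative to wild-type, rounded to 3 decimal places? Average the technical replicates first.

15.671

Mean Ct: YLL010W wild-type 24.260; YLL010W knockout 20.265; TAF10 wild-type 21.835; TAF10 knockout 21.810
ΔCt(wild-type) = 24.260 − 21.835 = 2.425
ΔCt(knockout) = 20.265 − 21.810 = -1.545
ΔΔCt = -1.545 − 2.425 = -3.970
Fold change = 2^(−(-3.970)) = 2^3.970 = 15.6707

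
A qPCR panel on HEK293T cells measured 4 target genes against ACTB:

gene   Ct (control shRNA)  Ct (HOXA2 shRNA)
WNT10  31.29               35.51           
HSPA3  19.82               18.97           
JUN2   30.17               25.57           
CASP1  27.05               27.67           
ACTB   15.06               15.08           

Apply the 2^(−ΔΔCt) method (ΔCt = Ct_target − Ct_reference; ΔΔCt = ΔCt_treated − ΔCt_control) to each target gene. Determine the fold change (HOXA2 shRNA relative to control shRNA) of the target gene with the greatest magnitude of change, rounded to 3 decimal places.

WNT10: ΔΔCt = (35.51−15.08) − (31.29−15.06) = 20.43 − 16.23 = 4.20; fold change = 2^-4.20 = 0.054
HSPA3: ΔΔCt = (18.97−15.08) − (19.82−15.06) = 3.89 − 4.76 = -0.87; fold change = 2^0.87 = 1.828
JUN2: ΔΔCt = (25.57−15.08) − (30.17−15.06) = 10.49 − 15.11 = -4.62; fold change = 2^4.62 = 24.590
CASP1: ΔΔCt = (27.67−15.08) − (27.05−15.06) = 12.59 − 11.99 = 0.60; fold change = 2^-0.60 = 0.660
JUN2 has the largest |ΔΔCt| = 4.62.

24.590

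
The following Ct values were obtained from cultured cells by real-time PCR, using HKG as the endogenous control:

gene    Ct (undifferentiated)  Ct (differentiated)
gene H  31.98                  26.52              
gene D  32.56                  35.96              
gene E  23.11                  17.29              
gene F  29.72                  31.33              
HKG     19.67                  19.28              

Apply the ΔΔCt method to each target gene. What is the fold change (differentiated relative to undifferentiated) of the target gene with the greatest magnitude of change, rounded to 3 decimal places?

43.111

gene H: ΔΔCt = (26.52−19.28) − (31.98−19.67) = 7.24 − 12.31 = -5.07; fold change = 2^5.07 = 33.591
gene D: ΔΔCt = (35.96−19.28) − (32.56−19.67) = 16.68 − 12.89 = 3.79; fold change = 2^-3.79 = 0.072
gene E: ΔΔCt = (17.29−19.28) − (23.11−19.67) = -1.99 − 3.44 = -5.43; fold change = 2^5.43 = 43.111
gene F: ΔΔCt = (31.33−19.28) − (29.72−19.67) = 12.05 − 10.05 = 2.00; fold change = 2^-2.00 = 0.250
gene E has the largest |ΔΔCt| = 5.43.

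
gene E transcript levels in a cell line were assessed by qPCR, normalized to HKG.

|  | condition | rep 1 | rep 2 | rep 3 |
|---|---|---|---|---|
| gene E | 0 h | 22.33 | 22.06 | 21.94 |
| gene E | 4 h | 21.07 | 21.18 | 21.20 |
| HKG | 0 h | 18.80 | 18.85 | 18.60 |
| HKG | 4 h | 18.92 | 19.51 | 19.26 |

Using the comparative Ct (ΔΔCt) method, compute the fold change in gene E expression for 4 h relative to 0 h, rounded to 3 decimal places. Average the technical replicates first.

Mean Ct: gene E 0 h 22.110; gene E 4 h 21.150; HKG 0 h 18.750; HKG 4 h 19.230
ΔCt(0 h) = 22.110 − 18.750 = 3.360
ΔCt(4 h) = 21.150 − 19.230 = 1.920
ΔΔCt = 1.920 − 3.360 = -1.440
Fold change = 2^(−(-1.440)) = 2^1.440 = 2.7132

2.713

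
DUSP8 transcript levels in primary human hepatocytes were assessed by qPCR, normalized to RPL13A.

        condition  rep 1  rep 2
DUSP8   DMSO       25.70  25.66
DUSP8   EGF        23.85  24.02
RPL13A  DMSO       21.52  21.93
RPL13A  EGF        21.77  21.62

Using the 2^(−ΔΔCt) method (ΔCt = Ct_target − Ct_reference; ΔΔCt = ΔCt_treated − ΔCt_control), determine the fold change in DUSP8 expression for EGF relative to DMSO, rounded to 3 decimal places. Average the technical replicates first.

Mean Ct: DUSP8 DMSO 25.680; DUSP8 EGF 23.935; RPL13A DMSO 21.725; RPL13A EGF 21.695
ΔCt(DMSO) = 25.680 − 21.725 = 3.955
ΔCt(EGF) = 23.935 − 21.695 = 2.240
ΔΔCt = 2.240 − 3.955 = -1.715
Fold change = 2^(−(-1.715)) = 2^1.715 = 3.2830

3.283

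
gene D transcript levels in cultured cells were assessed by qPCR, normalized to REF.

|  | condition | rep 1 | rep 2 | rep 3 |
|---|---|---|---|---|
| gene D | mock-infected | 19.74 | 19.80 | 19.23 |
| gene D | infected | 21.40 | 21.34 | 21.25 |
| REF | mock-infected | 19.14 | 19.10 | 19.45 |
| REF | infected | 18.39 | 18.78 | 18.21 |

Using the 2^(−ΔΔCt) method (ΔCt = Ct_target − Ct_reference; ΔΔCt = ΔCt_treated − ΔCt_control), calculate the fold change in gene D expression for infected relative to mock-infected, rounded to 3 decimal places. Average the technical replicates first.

0.176

Mean Ct: gene D mock-infected 19.590; gene D infected 21.330; REF mock-infected 19.230; REF infected 18.460
ΔCt(mock-infected) = 19.590 − 19.230 = 0.360
ΔCt(infected) = 21.330 − 18.460 = 2.870
ΔΔCt = 2.870 − 0.360 = 2.510
Fold change = 2^(−2.510) = 0.1756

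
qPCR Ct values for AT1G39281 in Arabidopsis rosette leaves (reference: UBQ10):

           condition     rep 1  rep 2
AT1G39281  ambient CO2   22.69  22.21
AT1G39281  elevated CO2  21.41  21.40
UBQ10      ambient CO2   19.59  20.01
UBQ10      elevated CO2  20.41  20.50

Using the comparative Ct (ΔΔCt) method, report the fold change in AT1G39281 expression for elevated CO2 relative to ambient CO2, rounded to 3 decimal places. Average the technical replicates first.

3.249

Mean Ct: AT1G39281 ambient CO2 22.450; AT1G39281 elevated CO2 21.405; UBQ10 ambient CO2 19.800; UBQ10 elevated CO2 20.455
ΔCt(ambient CO2) = 22.450 − 19.800 = 2.650
ΔCt(elevated CO2) = 21.405 − 20.455 = 0.950
ΔΔCt = 0.950 − 2.650 = -1.700
Fold change = 2^(−(-1.700)) = 2^1.700 = 3.2490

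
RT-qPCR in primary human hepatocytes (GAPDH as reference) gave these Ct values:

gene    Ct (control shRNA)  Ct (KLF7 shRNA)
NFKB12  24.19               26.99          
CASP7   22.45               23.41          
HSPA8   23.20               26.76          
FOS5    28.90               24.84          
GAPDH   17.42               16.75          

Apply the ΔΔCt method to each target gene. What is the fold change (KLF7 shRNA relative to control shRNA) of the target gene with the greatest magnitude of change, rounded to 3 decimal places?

0.053

NFKB12: ΔΔCt = (26.99−16.75) − (24.19−17.42) = 10.24 − 6.77 = 3.47; fold change = 2^-3.47 = 0.090
CASP7: ΔΔCt = (23.41−16.75) − (22.45−17.42) = 6.66 − 5.03 = 1.63; fold change = 2^-1.63 = 0.323
HSPA8: ΔΔCt = (26.76−16.75) − (23.20−17.42) = 10.01 − 5.78 = 4.23; fold change = 2^-4.23 = 0.053
FOS5: ΔΔCt = (24.84−16.75) − (28.90−17.42) = 8.09 − 11.48 = -3.39; fold change = 2^3.39 = 10.483
HSPA8 has the largest |ΔΔCt| = 4.23.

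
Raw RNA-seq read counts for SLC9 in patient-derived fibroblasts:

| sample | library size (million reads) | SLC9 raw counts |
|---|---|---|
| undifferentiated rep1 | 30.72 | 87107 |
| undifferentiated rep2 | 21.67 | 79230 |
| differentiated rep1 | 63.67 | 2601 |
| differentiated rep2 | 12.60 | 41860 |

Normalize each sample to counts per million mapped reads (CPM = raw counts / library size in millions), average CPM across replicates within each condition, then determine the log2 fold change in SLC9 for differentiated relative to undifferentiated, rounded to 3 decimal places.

CPM(undifferentiated rep1) = 87107 / 30.72 = 2835.5143
CPM(undifferentiated rep2) = 79230 / 21.67 = 3656.2067
CPM(differentiated rep1) = 2601 / 63.67 = 40.8513
CPM(differentiated rep2) = 41860 / 12.60 = 3322.2222
mean CPM(undifferentiated) = 3245.8605; mean CPM(differentiated) = 1681.5367
Fold change = 1681.5367 / 3245.8605 = 0.51806
log2(0.51806) = -0.9488

-0.949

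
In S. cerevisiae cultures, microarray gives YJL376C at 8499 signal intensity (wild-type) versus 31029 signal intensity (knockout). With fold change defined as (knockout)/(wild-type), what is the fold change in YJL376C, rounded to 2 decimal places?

3.65

Fold change = 31029 / 8499 = 3.651
YJL376C is upregulated.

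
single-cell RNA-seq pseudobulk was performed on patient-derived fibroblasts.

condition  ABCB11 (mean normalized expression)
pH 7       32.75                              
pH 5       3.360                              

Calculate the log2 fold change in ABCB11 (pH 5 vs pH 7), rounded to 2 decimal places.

Fold change = 3.360 / 32.75 = 0.1026
log2(0.1026) = -3.285

-3.28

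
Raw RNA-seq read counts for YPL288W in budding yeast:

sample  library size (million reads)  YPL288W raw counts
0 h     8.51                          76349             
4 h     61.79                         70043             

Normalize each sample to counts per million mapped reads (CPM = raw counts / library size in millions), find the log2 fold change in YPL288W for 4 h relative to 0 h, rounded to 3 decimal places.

CPM(0 h) = 76349 / 8.51 = 8971.6804
CPM(4 h) = 70043 / 61.79 = 1133.5653
Fold change = 1133.5653 / 8971.6804 = 0.12635
log2(0.12635) = -2.9845

-2.985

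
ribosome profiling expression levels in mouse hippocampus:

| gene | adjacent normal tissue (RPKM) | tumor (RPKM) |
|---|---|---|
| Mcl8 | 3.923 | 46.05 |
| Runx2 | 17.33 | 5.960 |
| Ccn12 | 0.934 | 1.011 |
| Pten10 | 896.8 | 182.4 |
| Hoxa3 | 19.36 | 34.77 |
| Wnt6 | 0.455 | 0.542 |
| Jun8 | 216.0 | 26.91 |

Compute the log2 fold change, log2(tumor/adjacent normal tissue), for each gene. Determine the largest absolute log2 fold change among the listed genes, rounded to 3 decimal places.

log2(46.05/3.923) = 3.553  (Mcl8)
log2(5.960/17.33) = -1.540  (Runx2)
log2(1.011/0.934) = 0.114  (Ccn12)
log2(182.4/896.8) = -2.298  (Pten10)
log2(34.77/19.36) = 0.845  (Hoxa3)
log2(0.542/0.455) = 0.252  (Wnt6)
log2(26.91/216.0) = -3.005  (Jun8)
The largest magnitude belongs to Mcl8.

3.553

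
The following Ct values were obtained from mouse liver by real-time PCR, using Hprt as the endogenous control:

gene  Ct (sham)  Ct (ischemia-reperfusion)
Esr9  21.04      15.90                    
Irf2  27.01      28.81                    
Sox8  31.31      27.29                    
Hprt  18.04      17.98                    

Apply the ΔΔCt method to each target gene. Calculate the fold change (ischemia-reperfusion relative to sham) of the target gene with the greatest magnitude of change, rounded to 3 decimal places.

Esr9: ΔΔCt = (15.90−17.98) − (21.04−18.04) = -2.08 − 3.00 = -5.08; fold change = 2^5.08 = 33.825
Irf2: ΔΔCt = (28.81−17.98) − (27.01−18.04) = 10.83 − 8.97 = 1.86; fold change = 2^-1.86 = 0.275
Sox8: ΔΔCt = (27.29−17.98) − (31.31−18.04) = 9.31 − 13.27 = -3.96; fold change = 2^3.96 = 15.562
Esr9 has the largest |ΔΔCt| = 5.08.

33.825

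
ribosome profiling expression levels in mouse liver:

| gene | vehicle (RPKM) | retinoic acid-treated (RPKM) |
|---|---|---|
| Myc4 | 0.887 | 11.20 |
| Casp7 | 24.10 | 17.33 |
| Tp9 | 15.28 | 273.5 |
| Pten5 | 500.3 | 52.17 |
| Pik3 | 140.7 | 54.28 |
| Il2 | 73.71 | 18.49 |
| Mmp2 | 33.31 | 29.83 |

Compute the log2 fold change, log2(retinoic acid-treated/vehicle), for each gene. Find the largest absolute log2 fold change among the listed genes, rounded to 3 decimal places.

4.162

log2(11.20/0.887) = 3.658  (Myc4)
log2(17.33/24.10) = -0.476  (Casp7)
log2(273.5/15.28) = 4.162  (Tp9)
log2(52.17/500.3) = -3.262  (Pten5)
log2(54.28/140.7) = -1.374  (Pik3)
log2(18.49/73.71) = -1.995  (Il2)
log2(29.83/33.31) = -0.159  (Mmp2)
The largest magnitude belongs to Tp9.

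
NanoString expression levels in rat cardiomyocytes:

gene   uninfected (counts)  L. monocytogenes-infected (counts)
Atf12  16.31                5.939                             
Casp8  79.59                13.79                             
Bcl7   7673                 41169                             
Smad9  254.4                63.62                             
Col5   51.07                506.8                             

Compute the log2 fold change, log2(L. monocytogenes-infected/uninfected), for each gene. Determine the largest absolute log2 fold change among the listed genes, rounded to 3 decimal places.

3.311

log2(5.939/16.31) = -1.457  (Atf12)
log2(13.79/79.59) = -2.529  (Casp8)
log2(41169/7673) = 2.424  (Bcl7)
log2(63.62/254.4) = -2.000  (Smad9)
log2(506.8/51.07) = 3.311  (Col5)
The largest magnitude belongs to Col5.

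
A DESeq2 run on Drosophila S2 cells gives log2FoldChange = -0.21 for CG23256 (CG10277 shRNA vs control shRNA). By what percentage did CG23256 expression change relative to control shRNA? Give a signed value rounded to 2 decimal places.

-13.55%

Fold change = 2^(-0.21) = 0.8645
Percent change = (FC − 1) × 100% = (0.8645 − 1) × 100 = -13.55%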